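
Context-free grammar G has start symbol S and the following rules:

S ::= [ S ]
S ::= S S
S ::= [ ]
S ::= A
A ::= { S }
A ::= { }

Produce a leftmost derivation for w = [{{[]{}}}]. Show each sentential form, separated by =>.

S => [S]   [S ::= [ S ]]
[S] => [A]   [S ::= A]
[A] => [{S}]   [A ::= { S }]
[{S}] => [{A}]   [S ::= A]
[{A}] => [{{S}}]   [A ::= { S }]
[{{S}}] => [{{SS}}]   [S ::= S S]
[{{SS}}] => [{{[]S}}]   [S ::= [ ]]
[{{[]S}}] => [{{[]A}}]   [S ::= A]
[{{[]A}}] => [{{[]{}}}]   [A ::= { }]

S => [S] => [A] => [{S}] => [{A}] => [{{S}}] => [{{SS}}] => [{{[]S}}] => [{{[]A}}] => [{{[]{}}}]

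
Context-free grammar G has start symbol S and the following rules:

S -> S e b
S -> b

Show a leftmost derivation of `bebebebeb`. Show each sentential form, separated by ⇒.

S ⇒ Seb ⇒ Sebeb ⇒ Sebebeb ⇒ Sebebebeb ⇒ bebebebeb

S ⇒ Seb   [S -> S e b]
Seb ⇒ Sebeb   [S -> S e b]
Sebeb ⇒ Sebebeb   [S -> S e b]
Sebebeb ⇒ Sebebebeb   [S -> S e b]
Sebebebeb ⇒ bebebebeb   [S -> b]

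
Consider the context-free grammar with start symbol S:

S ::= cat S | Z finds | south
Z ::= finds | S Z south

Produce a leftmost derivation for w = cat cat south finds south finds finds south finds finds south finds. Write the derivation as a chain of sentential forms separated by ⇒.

S ⇒ Z finds ⇒ S Z south finds ⇒ Z finds Z south finds ⇒ S Z south finds Z south finds ⇒ cat S Z south finds Z south finds ⇒ cat Z finds Z south finds Z south finds ⇒ cat S Z south finds Z south finds Z south finds ⇒ cat cat S Z south finds Z south finds Z south finds ⇒ cat cat south Z south finds Z south finds Z south finds ⇒ cat cat south finds south finds Z south finds Z south finds ⇒ cat cat south finds south finds finds south finds Z south finds ⇒ cat cat south finds south finds finds south finds finds south finds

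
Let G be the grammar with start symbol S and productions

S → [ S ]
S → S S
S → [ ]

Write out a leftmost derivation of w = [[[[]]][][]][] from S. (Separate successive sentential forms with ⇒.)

S ⇒ SS   [S → S S]
SS ⇒ [S]S   [S → [ S ]]
[S]S ⇒ [SS]S   [S → S S]
[SS]S ⇒ [SSS]S   [S → S S]
[SSS]S ⇒ [[S]SS]S   [S → [ S ]]
[[S]SS]S ⇒ [[[S]]SS]S   [S → [ S ]]
[[[S]]SS]S ⇒ [[[[]]]SS]S   [S → [ ]]
[[[[]]]SS]S ⇒ [[[[]]][]S]S   [S → [ ]]
[[[[]]][]S]S ⇒ [[[[]]][][]]S   [S → [ ]]
[[[[]]][][]]S ⇒ [[[[]]][][]][]   [S → [ ]]

S ⇒ SS ⇒ [S]S ⇒ [SS]S ⇒ [SSS]S ⇒ [[S]SS]S ⇒ [[[S]]SS]S ⇒ [[[[]]]SS]S ⇒ [[[[]]][]S]S ⇒ [[[[]]][][]]S ⇒ [[[[]]][][]][]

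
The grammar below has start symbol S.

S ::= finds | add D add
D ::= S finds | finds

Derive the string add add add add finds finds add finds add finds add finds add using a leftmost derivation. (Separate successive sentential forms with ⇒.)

S ⇒ add D add ⇒ add S finds add ⇒ add add D add finds add ⇒ add add S finds add finds add ⇒ add add add D add finds add finds add ⇒ add add add S finds add finds add finds add ⇒ add add add add D add finds add finds add finds add ⇒ add add add add S finds add finds add finds add finds add ⇒ add add add add finds finds add finds add finds add finds add

S ⇒ add D add   [S ::= add D add]
add D add ⇒ add S finds add   [D ::= S finds]
add S finds add ⇒ add add D add finds add   [S ::= add D add]
add add D add finds add ⇒ add add S finds add finds add   [D ::= S finds]
add add S finds add finds add ⇒ add add add D add finds add finds add   [S ::= add D add]
add add add D add finds add finds add ⇒ add add add S finds add finds add finds add   [D ::= S finds]
add add add S finds add finds add finds add ⇒ add add add add D add finds add finds add finds add   [S ::= add D add]
add add add add D add finds add finds add finds add ⇒ add add add add S finds add finds add finds add finds add   [D ::= S finds]
add add add add S finds add finds add finds add finds add ⇒ add add add add finds finds add finds add finds add finds add   [S ::= finds]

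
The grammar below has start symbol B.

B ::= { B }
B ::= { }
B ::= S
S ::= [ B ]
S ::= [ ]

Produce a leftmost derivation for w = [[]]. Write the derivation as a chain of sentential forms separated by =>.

B=>S=>[B]=>[S]=>[[]]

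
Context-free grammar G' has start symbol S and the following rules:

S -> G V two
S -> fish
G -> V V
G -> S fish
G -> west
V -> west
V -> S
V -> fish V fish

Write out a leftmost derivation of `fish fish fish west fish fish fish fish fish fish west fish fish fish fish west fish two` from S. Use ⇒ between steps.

S ⇒ G V two   [S -> G V two]
G V two ⇒ V V V two   [G -> V V]
V V V two ⇒ fish V fish V V two   [V -> fish V fish]
fish V fish V V two ⇒ fish fish V fish fish V V two   [V -> fish V fish]
fish fish V fish fish V V two ⇒ fish fish fish V fish fish fish V V two   [V -> fish V fish]
fish fish fish V fish fish fish V V two ⇒ fish fish fish west fish fish fish V V two   [V -> west]
fish fish fish west fish fish fish V V two ⇒ fish fish fish west fish fish fish fish V fish V two   [V -> fish V fish]
fish fish fish west fish fish fish fish V fish V two ⇒ fish fish fish west fish fish fish fish fish V fish fish V two   [V -> fish V fish]
fish fish fish west fish fish fish fish fish V fish fish V two ⇒ fish fish fish west fish fish fish fish fish fish V fish fish fish V two   [V -> fish V fish]
fish fish fish west fish fish fish fish fish fish V fish fish fish V two ⇒ fish fish fish west fish fish fish fish fish fish west fish fish fish V two   [V -> west]
fish fish fish west fish fish fish fish fish fish west fish fish fish V two ⇒ fish fish fish west fish fish fish fish fish fish west fish fish fish fish V fish two   [V -> fish V fish]
fish fish fish west fish fish fish fish fish fish west fish fish fish fish V fish two ⇒ fish fish fish west fish fish fish fish fish fish west fish fish fish fish west fish two   [V -> west]

S ⇒ G V two ⇒ V V V two ⇒ fish V fish V V two ⇒ fish fish V fish fish V V two ⇒ fish fish fish V fish fish fish V V two ⇒ fish fish fish west fish fish fish V V two ⇒ fish fish fish west fish fish fish fish V fish V two ⇒ fish fish fish west fish fish fish fish fish V fish fish V two ⇒ fish fish fish west fish fish fish fish fish fish V fish fish fish V two ⇒ fish fish fish west fish fish fish fish fish fish west fish fish fish V two ⇒ fish fish fish west fish fish fish fish fish fish west fish fish fish fish V fish two ⇒ fish fish fish west fish fish fish fish fish fish west fish fish fish fish west fish two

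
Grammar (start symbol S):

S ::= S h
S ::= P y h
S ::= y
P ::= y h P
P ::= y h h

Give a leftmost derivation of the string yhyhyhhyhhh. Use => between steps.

S => Sh => Shh => Pyhhh => yhPyhhh => yhyhPyhhh => yhyhyhhyhhh

S => Sh   [S ::= S h]
Sh => Shh   [S ::= S h]
Shh => Pyhhh   [S ::= P y h]
Pyhhh => yhPyhhh   [P ::= y h P]
yhPyhhh => yhyhPyhhh   [P ::= y h P]
yhyhPyhhh => yhyhyhhyhhh   [P ::= y h h]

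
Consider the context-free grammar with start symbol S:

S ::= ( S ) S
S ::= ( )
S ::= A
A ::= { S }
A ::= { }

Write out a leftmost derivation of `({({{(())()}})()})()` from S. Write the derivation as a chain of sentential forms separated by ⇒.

S ⇒ (S)S ⇒ (A)S ⇒ ({S})S ⇒ ({(S)S})S ⇒ ({(A)S})S ⇒ ({({S})S})S ⇒ ({({A})S})S ⇒ ({({{S}})S})S ⇒ ({({{(S)S}})S})S ⇒ ({({{(())S}})S})S ⇒ ({({{(())()}})S})S ⇒ ({({{(())()}})()})S ⇒ ({({{(())()}})()})()

S ⇒ (S)S   [S ::= ( S ) S]
(S)S ⇒ (A)S   [S ::= A]
(A)S ⇒ ({S})S   [A ::= { S }]
({S})S ⇒ ({(S)S})S   [S ::= ( S ) S]
({(S)S})S ⇒ ({(A)S})S   [S ::= A]
({(A)S})S ⇒ ({({S})S})S   [A ::= { S }]
({({S})S})S ⇒ ({({A})S})S   [S ::= A]
({({A})S})S ⇒ ({({{S}})S})S   [A ::= { S }]
({({{S}})S})S ⇒ ({({{(S)S}})S})S   [S ::= ( S ) S]
({({{(S)S}})S})S ⇒ ({({{(())S}})S})S   [S ::= ( )]
({({{(())S}})S})S ⇒ ({({{(())()}})S})S   [S ::= ( )]
({({{(())()}})S})S ⇒ ({({{(())()}})()})S   [S ::= ( )]
({({{(())()}})()})S ⇒ ({({{(())()}})()})()   [S ::= ( )]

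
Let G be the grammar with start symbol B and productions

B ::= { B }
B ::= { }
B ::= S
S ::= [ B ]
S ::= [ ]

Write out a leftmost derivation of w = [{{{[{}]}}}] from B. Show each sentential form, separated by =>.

B=>S=>[B]=>[{B}]=>[{{B}}]=>[{{{B}}}]=>[{{{S}}}]=>[{{{[B]}}}]=>[{{{[{}]}}}]

B => S   [B ::= S]
S => [B]   [S ::= [ B ]]
[B] => [{B}]   [B ::= { B }]
[{B}] => [{{B}}]   [B ::= { B }]
[{{B}}] => [{{{B}}}]   [B ::= { B }]
[{{{B}}}] => [{{{S}}}]   [B ::= S]
[{{{S}}}] => [{{{[B]}}}]   [S ::= [ B ]]
[{{{[B]}}}] => [{{{[{}]}}}]   [B ::= { }]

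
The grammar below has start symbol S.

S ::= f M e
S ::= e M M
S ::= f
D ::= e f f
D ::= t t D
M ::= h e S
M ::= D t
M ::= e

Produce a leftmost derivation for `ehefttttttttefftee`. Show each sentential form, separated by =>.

S => eMM   [S ::= e M M]
eMM => eheSM   [M ::= h e S]
eheSM => ehefMeM   [S ::= f M e]
ehefMeM => ehefDteM   [M ::= D t]
ehefDteM => ehefttDteM   [D ::= t t D]
ehefttDteM => ehefttttDteM   [D ::= t t D]
ehefttttDteM => ehefttttttDteM   [D ::= t t D]
ehefttttttDteM => ehefttttttttDteM   [D ::= t t D]
ehefttttttttDteM => eheftttttttteffteM   [D ::= e f f]
eheftttttttteffteM => ehefttttttttefftee   [M ::= e]

S=>eMM=>eheSM=>ehefMeM=>ehefDteM=>ehefttDteM=>ehefttttDteM=>ehefttttttDteM=>ehefttttttttDteM=>eheftttttttteffteM=>ehefttttttttefftee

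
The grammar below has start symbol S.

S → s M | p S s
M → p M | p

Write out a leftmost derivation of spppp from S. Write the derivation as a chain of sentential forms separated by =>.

S => sM   [S → s M]
sM => spM   [M → p M]
spM => sppM   [M → p M]
sppM => spppM   [M → p M]
spppM => spppp   [M → p]

S => sM => spM => sppM => spppM => spppp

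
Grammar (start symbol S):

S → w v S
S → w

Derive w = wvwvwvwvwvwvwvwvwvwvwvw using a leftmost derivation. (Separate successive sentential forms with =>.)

S => wvS   [S → w v S]
wvS => wvwvS   [S → w v S]
wvwvS => wvwvwvS   [S → w v S]
wvwvwvS => wvwvwvwvS   [S → w v S]
wvwvwvwvS => wvwvwvwvwvS   [S → w v S]
wvwvwvwvwvS => wvwvwvwvwvwvS   [S → w v S]
wvwvwvwvwvwvS => wvwvwvwvwvwvwvS   [S → w v S]
wvwvwvwvwvwvwvS => wvwvwvwvwvwvwvwvS   [S → w v S]
wvwvwvwvwvwvwvwvS => wvwvwvwvwvwvwvwvwvS   [S → w v S]
wvwvwvwvwvwvwvwvwvS => wvwvwvwvwvwvwvwvwvwvS   [S → w v S]
wvwvwvwvwvwvwvwvwvwvS => wvwvwvwvwvwvwvwvwvwvwvS   [S → w v S]
wvwvwvwvwvwvwvwvwvwvwvS => wvwvwvwvwvwvwvwvwvwvwvw   [S → w]

S => wvS => wvwvS => wvwvwvS => wvwvwvwvS => wvwvwvwvwvS => wvwvwvwvwvwvS => wvwvwvwvwvwvwvS => wvwvwvwvwvwvwvwvS => wvwvwvwvwvwvwvwvwvS => wvwvwvwvwvwvwvwvwvwvS => wvwvwvwvwvwvwvwvwvwvwvS => wvwvwvwvwvwvwvwvwvwvwvw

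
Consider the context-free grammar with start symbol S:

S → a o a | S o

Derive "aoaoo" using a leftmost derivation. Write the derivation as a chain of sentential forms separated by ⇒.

S ⇒ So ⇒ Soo ⇒ aoaoo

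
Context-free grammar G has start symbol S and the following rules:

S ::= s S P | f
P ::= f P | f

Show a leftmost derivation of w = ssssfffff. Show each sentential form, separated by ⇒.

S ⇒ sSP ⇒ ssSPP ⇒ sssSPPP ⇒ ssssSPPPP ⇒ ssssfPPPP ⇒ ssssffPPP ⇒ ssssfffPP ⇒ ssssffffP ⇒ ssssfffff

S ⇒ sSP   [S ::= s S P]
sSP ⇒ ssSPP   [S ::= s S P]
ssSPP ⇒ sssSPPP   [S ::= s S P]
sssSPPP ⇒ ssssSPPPP   [S ::= s S P]
ssssSPPPP ⇒ ssssfPPPP   [S ::= f]
ssssfPPPP ⇒ ssssffPPP   [P ::= f]
ssssffPPP ⇒ ssssfffPP   [P ::= f]
ssssfffPP ⇒ ssssffffP   [P ::= f]
ssssffffP ⇒ ssssfffff   [P ::= f]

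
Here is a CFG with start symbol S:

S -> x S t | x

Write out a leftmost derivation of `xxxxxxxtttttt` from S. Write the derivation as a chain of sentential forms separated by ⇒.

S ⇒ xSt ⇒ xxStt ⇒ xxxSttt ⇒ xxxxStttt ⇒ xxxxxSttttt ⇒ xxxxxxStttttt ⇒ xxxxxxxtttttt

S ⇒ xSt   [S -> x S t]
xSt ⇒ xxStt   [S -> x S t]
xxStt ⇒ xxxSttt   [S -> x S t]
xxxSttt ⇒ xxxxStttt   [S -> x S t]
xxxxStttt ⇒ xxxxxSttttt   [S -> x S t]
xxxxxSttttt ⇒ xxxxxxStttttt   [S -> x S t]
xxxxxxStttttt ⇒ xxxxxxxtttttt   [S -> x]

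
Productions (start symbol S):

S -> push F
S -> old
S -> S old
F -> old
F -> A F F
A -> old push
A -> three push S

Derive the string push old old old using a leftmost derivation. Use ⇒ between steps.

S ⇒ S old ⇒ S old old ⇒ push F old old ⇒ push old old old

S ⇒ S old   [S -> S old]
S old ⇒ S old old   [S -> S old]
S old old ⇒ push F old old   [S -> push F]
push F old old ⇒ push old old old   [F -> old]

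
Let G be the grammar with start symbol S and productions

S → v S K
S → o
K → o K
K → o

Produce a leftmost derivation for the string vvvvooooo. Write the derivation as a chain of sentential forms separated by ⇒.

S ⇒ vSK   [S → v S K]
vSK ⇒ vvSKK   [S → v S K]
vvSKK ⇒ vvvSKKK   [S → v S K]
vvvSKKK ⇒ vvvvSKKKK   [S → v S K]
vvvvSKKKK ⇒ vvvvoKKKK   [S → o]
vvvvoKKKK ⇒ vvvvooKKK   [K → o]
vvvvooKKK ⇒ vvvvoooKK   [K → o]
vvvvoooKK ⇒ vvvvooooK   [K → o]
vvvvooooK ⇒ vvvvooooo   [K → o]

S⇒vSK⇒vvSKK⇒vvvSKKK⇒vvvvSKKKK⇒vvvvoKKKK⇒vvvvooKKK⇒vvvvoooKK⇒vvvvooooK⇒vvvvooooo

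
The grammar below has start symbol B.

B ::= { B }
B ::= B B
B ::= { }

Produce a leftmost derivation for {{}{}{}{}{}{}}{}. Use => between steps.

B=>BB=>{B}B=>{BB}B=>{{}B}B=>{{}BB}B=>{{}BBB}B=>{{}BBBB}B=>{{}BBBBB}B=>{{}{}BBBB}B=>{{}{}{}BBB}B=>{{}{}{}{}BB}B=>{{}{}{}{}{}B}B=>{{}{}{}{}{}{}}B=>{{}{}{}{}{}{}}{}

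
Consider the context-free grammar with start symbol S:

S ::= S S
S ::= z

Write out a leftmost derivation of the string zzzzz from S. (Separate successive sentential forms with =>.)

S => SS   [S ::= S S]
SS => SSS   [S ::= S S]
SSS => SSSS   [S ::= S S]
SSSS => SSSSS   [S ::= S S]
SSSSS => zSSSS   [S ::= z]
zSSSS => zzSSS   [S ::= z]
zzSSS => zzzSS   [S ::= z]
zzzSS => zzzzS   [S ::= z]
zzzzS => zzzzz   [S ::= z]

S => SS => SSS => SSSS => SSSSS => zSSSS => zzSSS => zzzSS => zzzzS => zzzzz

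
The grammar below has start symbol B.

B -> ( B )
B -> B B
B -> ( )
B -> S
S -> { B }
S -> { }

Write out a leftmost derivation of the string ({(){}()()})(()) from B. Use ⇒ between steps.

B ⇒ BB ⇒ (B)B ⇒ (S)B ⇒ ({B})B ⇒ ({BB})B ⇒ ({BBB})B ⇒ ({BBBB})B ⇒ ({()BBB})B ⇒ ({()SBB})B ⇒ ({(){}BB})B ⇒ ({(){}()B})B ⇒ ({(){}()()})B ⇒ ({(){}()()})(B) ⇒ ({(){}()()})(())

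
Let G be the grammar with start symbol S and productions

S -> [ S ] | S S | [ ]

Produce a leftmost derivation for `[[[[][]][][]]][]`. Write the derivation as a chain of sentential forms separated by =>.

S => SS => [S]S => [[S]]S => [[SS]]S => [[SSS]]S => [[[S]SS]]S => [[[SS]SS]]S => [[[[]S]SS]]S => [[[[][]]SS]]S => [[[[][]][]S]]S => [[[[][]][][]]]S => [[[[][]][][]]][]

S => SS   [S -> S S]
SS => [S]S   [S -> [ S ]]
[S]S => [[S]]S   [S -> [ S ]]
[[S]]S => [[SS]]S   [S -> S S]
[[SS]]S => [[SSS]]S   [S -> S S]
[[SSS]]S => [[[S]SS]]S   [S -> [ S ]]
[[[S]SS]]S => [[[SS]SS]]S   [S -> S S]
[[[SS]SS]]S => [[[[]S]SS]]S   [S -> [ ]]
[[[[]S]SS]]S => [[[[][]]SS]]S   [S -> [ ]]
[[[[][]]SS]]S => [[[[][]][]S]]S   [S -> [ ]]
[[[[][]][]S]]S => [[[[][]][][]]]S   [S -> [ ]]
[[[[][]][][]]]S => [[[[][]][][]]][]   [S -> [ ]]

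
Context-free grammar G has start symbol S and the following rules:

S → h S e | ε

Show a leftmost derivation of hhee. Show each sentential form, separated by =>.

S => hSe   [S → h S e]
hSe => hhSee   [S → h S e]
hhSee => hhee   [S → ε]

S => hSe => hhSee => hhee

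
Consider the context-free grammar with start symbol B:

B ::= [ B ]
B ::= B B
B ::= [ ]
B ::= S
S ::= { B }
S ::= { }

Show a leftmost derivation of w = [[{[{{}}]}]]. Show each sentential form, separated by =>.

B => [B]   [B ::= [ B ]]
[B] => [[B]]   [B ::= [ B ]]
[[B]] => [[S]]   [B ::= S]
[[S]] => [[{B}]]   [S ::= { B }]
[[{B}]] => [[{[B]}]]   [B ::= [ B ]]
[[{[B]}]] => [[{[S]}]]   [B ::= S]
[[{[S]}]] => [[{[{B}]}]]   [S ::= { B }]
[[{[{B}]}]] => [[{[{S}]}]]   [B ::= S]
[[{[{S}]}]] => [[{[{{}}]}]]   [S ::= { }]

B => [B] => [[B]] => [[S]] => [[{B}]] => [[{[B]}]] => [[{[S]}]] => [[{[{B}]}]] => [[{[{S}]}]] => [[{[{{}}]}]]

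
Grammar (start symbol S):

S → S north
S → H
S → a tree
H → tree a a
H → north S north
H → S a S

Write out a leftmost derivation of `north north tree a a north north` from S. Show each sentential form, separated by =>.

S => H => north S north => north H north => north north S north north => north north H north north => north north tree a a north north

S => H   [S → H]
H => north S north   [H → north S north]
north S north => north H north   [S → H]
north H north => north north S north north   [H → north S north]
north north S north north => north north H north north   [S → H]
north north H north north => north north tree a a north north   [H → tree a a]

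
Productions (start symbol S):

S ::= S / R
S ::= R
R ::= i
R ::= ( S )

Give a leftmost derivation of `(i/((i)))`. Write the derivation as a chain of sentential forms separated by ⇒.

S ⇒ R   [S ::= R]
R ⇒ (S)   [R ::= ( S )]
(S) ⇒ (S/R)   [S ::= S / R]
(S/R) ⇒ (R/R)   [S ::= R]
(R/R) ⇒ (i/R)   [R ::= i]
(i/R) ⇒ (i/(S))   [R ::= ( S )]
(i/(S)) ⇒ (i/(R))   [S ::= R]
(i/(R)) ⇒ (i/((S)))   [R ::= ( S )]
(i/((S))) ⇒ (i/((R)))   [S ::= R]
(i/((R))) ⇒ (i/((i)))   [R ::= i]

S⇒R⇒(S)⇒(S/R)⇒(R/R)⇒(i/R)⇒(i/(S))⇒(i/(R))⇒(i/((S)))⇒(i/((R)))⇒(i/((i)))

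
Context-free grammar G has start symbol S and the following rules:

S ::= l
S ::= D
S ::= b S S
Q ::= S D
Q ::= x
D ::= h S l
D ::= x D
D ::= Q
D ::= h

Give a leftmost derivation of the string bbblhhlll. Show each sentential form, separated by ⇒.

S ⇒ bSS   [S ::= b S S]
bSS ⇒ bbSSS   [S ::= b S S]
bbSSS ⇒ bbbSSSS   [S ::= b S S]
bbbSSSS ⇒ bbblSSS   [S ::= l]
bbblSSS ⇒ bbblDSS   [S ::= D]
bbblDSS ⇒ bbblhSlSS   [D ::= h S l]
bbblhSlSS ⇒ bbblhDlSS   [S ::= D]
bbblhDlSS ⇒ bbblhhlSS   [D ::= h]
bbblhhlSS ⇒ bbblhhllS   [S ::= l]
bbblhhllS ⇒ bbblhhlll   [S ::= l]

S ⇒ bSS ⇒ bbSSS ⇒ bbbSSSS ⇒ bbblSSS ⇒ bbblDSS ⇒ bbblhSlSS ⇒ bbblhDlSS ⇒ bbblhhlSS ⇒ bbblhhllS ⇒ bbblhhlll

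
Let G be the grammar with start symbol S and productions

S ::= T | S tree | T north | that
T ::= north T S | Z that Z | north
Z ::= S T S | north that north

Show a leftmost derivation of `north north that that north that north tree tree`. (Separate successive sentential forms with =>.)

S => S tree   [S ::= S tree]
S tree => S tree tree   [S ::= S tree]
S tree tree => T tree tree   [S ::= T]
T tree tree => Z that Z tree tree   [T ::= Z that Z]
Z that Z tree tree => S T S that Z tree tree   [Z ::= S T S]
S T S that Z tree tree => T T S that Z tree tree   [S ::= T]
T T S that Z tree tree => north T S that Z tree tree   [T ::= north]
north T S that Z tree tree => north north S that Z tree tree   [T ::= north]
north north S that Z tree tree => north north that that Z tree tree   [S ::= that]
north north that that Z tree tree => north north that that north that north tree tree   [Z ::= north that north]

S => S tree => S tree tree => T tree tree => Z that Z tree tree => S T S that Z tree tree => T T S that Z tree tree => north T S that Z tree tree => north north S that Z tree tree => north north that that Z tree tree => north north that that north that north tree tree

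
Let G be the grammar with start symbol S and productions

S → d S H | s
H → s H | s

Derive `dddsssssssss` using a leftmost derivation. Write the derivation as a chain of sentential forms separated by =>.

S=>dSH=>ddSHH=>dddSHHH=>dddsHHH=>dddssHHH=>dddsssHH=>dddssssHH=>dddsssssH=>dddssssssH=>dddsssssssH=>dddssssssssH=>dddsssssssss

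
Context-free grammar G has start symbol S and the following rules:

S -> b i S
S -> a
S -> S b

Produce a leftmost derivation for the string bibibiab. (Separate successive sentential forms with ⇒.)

S ⇒ biS ⇒ bibiS ⇒ bibiSb ⇒ bibibiSb ⇒ bibibiab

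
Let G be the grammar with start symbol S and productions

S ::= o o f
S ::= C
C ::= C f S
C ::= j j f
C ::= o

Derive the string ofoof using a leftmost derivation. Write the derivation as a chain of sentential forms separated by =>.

S => C => CfS => ofS => ofoof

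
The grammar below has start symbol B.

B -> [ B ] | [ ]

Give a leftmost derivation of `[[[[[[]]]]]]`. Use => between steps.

B => [B] => [[B]] => [[[B]]] => [[[[B]]]] => [[[[[B]]]]] => [[[[[[]]]]]]

B => [B]   [B -> [ B ]]
[B] => [[B]]   [B -> [ B ]]
[[B]] => [[[B]]]   [B -> [ B ]]
[[[B]]] => [[[[B]]]]   [B -> [ B ]]
[[[[B]]]] => [[[[[B]]]]]   [B -> [ B ]]
[[[[[B]]]]] => [[[[[[]]]]]]   [B -> [ ]]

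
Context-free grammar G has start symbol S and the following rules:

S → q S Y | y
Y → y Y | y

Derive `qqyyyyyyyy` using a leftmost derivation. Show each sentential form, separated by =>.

S => qSY => qqSYY => qqyYY => qqyyYY => qqyyyYY => qqyyyyYY => qqyyyyyYY => qqyyyyyyYY => qqyyyyyyyY => qqyyyyyyyy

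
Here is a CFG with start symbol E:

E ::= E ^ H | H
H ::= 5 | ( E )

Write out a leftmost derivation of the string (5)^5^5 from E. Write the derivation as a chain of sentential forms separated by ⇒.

E ⇒ E^H ⇒ E^H^H ⇒ H^H^H ⇒ (E)^H^H ⇒ (H)^H^H ⇒ (5)^H^H ⇒ (5)^5^H ⇒ (5)^5^5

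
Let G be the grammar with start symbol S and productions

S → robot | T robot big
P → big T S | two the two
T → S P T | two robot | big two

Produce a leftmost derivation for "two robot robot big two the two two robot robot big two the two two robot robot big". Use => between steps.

S => T robot big   [S → T robot big]
T robot big => S P T robot big   [T → S P T]
S P T robot big => T robot big P T robot big   [S → T robot big]
T robot big P T robot big => S P T robot big P T robot big   [T → S P T]
S P T robot big P T robot big => T robot big P T robot big P T robot big   [S → T robot big]
T robot big P T robot big P T robot big => two robot robot big P T robot big P T robot big   [T → two robot]
two robot robot big P T robot big P T robot big => two robot robot big two the two T robot big P T robot big   [P → two the two]
two robot robot big two the two T robot big P T robot big => two robot robot big two the two two robot robot big P T robot big   [T → two robot]
two robot robot big two the two two robot robot big P T robot big => two robot robot big two the two two robot robot big two the two T robot big   [P → two the two]
two robot robot big two the two two robot robot big two the two T robot big => two robot robot big two the two two robot robot big two the two two robot robot big   [T → two robot]

S => T robot big => S P T robot big => T robot big P T robot big => S P T robot big P T robot big => T robot big P T robot big P T robot big => two robot robot big P T robot big P T robot big => two robot robot big two the two T robot big P T robot big => two robot robot big two the two two robot robot big P T robot big => two robot robot big two the two two robot robot big two the two T robot big => two robot robot big two the two two robot robot big two the two two robot robot big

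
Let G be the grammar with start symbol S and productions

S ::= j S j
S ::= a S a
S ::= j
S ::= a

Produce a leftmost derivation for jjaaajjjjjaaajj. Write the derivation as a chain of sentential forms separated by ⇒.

S ⇒ jSj   [S ::= j S j]
jSj ⇒ jjSjj   [S ::= j S j]
jjSjj ⇒ jjaSajj   [S ::= a S a]
jjaSajj ⇒ jjaaSaajj   [S ::= a S a]
jjaaSaajj ⇒ jjaaaSaaajj   [S ::= a S a]
jjaaaSaaajj ⇒ jjaaajSjaaajj   [S ::= j S j]
jjaaajSjaaajj ⇒ jjaaajjSjjaaajj   [S ::= j S j]
jjaaajjSjjaaajj ⇒ jjaaajjjjjaaajj   [S ::= j]

S ⇒ jSj ⇒ jjSjj ⇒ jjaSajj ⇒ jjaaSaajj ⇒ jjaaaSaaajj ⇒ jjaaajSjaaajj ⇒ jjaaajjSjjaaajj ⇒ jjaaajjjjjaaajj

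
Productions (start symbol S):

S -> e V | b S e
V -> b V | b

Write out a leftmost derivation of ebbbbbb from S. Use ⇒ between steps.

S ⇒ eV   [S -> e V]
eV ⇒ ebV   [V -> b V]
ebV ⇒ ebbV   [V -> b V]
ebbV ⇒ ebbbV   [V -> b V]
ebbbV ⇒ ebbbbV   [V -> b V]
ebbbbV ⇒ ebbbbbV   [V -> b V]
ebbbbbV ⇒ ebbbbbb   [V -> b]

S⇒eV⇒ebV⇒ebbV⇒ebbbV⇒ebbbbV⇒ebbbbbV⇒ebbbbbb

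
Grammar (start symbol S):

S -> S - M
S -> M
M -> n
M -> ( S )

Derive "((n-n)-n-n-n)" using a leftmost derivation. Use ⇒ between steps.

S⇒M⇒(S)⇒(S-M)⇒(S-M-M)⇒(S-M-M-M)⇒(M-M-M-M)⇒((S)-M-M-M)⇒((S-M)-M-M-M)⇒((M-M)-M-M-M)⇒((n-M)-M-M-M)⇒((n-n)-M-M-M)⇒((n-n)-n-M-M)⇒((n-n)-n-n-M)⇒((n-n)-n-n-n)

S ⇒ M   [S -> M]
M ⇒ (S)   [M -> ( S )]
(S) ⇒ (S-M)   [S -> S - M]
(S-M) ⇒ (S-M-M)   [S -> S - M]
(S-M-M) ⇒ (S-M-M-M)   [S -> S - M]
(S-M-M-M) ⇒ (M-M-M-M)   [S -> M]
(M-M-M-M) ⇒ ((S)-M-M-M)   [M -> ( S )]
((S)-M-M-M) ⇒ ((S-M)-M-M-M)   [S -> S - M]
((S-M)-M-M-M) ⇒ ((M-M)-M-M-M)   [S -> M]
((M-M)-M-M-M) ⇒ ((n-M)-M-M-M)   [M -> n]
((n-M)-M-M-M) ⇒ ((n-n)-M-M-M)   [M -> n]
((n-n)-M-M-M) ⇒ ((n-n)-n-M-M)   [M -> n]
((n-n)-n-M-M) ⇒ ((n-n)-n-n-M)   [M -> n]
((n-n)-n-n-M) ⇒ ((n-n)-n-n-n)   [M -> n]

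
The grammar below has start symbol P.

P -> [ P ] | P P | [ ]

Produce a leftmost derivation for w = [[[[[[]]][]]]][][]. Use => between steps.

P => PP => PPP => [P]PP => [[P]]PP => [[[P]]]PP => [[[PP]]]PP => [[[[P]P]]]PP => [[[[[P]]P]]]PP => [[[[[[]]]P]]]PP => [[[[[[]]][]]]]PP => [[[[[[]]][]]]][]P => [[[[[[]]][]]]][][]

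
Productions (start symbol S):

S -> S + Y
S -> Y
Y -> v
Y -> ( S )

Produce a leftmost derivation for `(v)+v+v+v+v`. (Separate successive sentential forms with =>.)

S => S+Y => S+Y+Y => S+Y+Y+Y => S+Y+Y+Y+Y => Y+Y+Y+Y+Y => (S)+Y+Y+Y+Y => (Y)+Y+Y+Y+Y => (v)+Y+Y+Y+Y => (v)+v+Y+Y+Y => (v)+v+v+Y+Y => (v)+v+v+v+Y => (v)+v+v+v+v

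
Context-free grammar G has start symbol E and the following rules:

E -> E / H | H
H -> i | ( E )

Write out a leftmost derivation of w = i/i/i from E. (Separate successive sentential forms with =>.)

E => E/H   [E -> E / H]
E/H => E/H/H   [E -> E / H]
E/H/H => H/H/H   [E -> H]
H/H/H => i/H/H   [H -> i]
i/H/H => i/i/H   [H -> i]
i/i/H => i/i/i   [H -> i]

E => E/H => E/H/H => H/H/H => i/H/H => i/i/H => i/i/i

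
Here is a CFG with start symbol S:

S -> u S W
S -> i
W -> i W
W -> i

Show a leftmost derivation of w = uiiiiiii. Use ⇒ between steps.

S ⇒ uSW ⇒ uiW ⇒ uiiW ⇒ uiiiW ⇒ uiiiiW ⇒ uiiiiiW ⇒ uiiiiiiW ⇒ uiiiiiii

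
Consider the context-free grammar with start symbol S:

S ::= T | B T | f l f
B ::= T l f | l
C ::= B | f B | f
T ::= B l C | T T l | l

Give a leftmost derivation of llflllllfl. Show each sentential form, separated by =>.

S => BT => TlfT => TTllfT => TTlTllfT => BlCTlTllfT => llCTlTllfT => llfTlTllfT => llfllTllfT => llflllllfT => llflllllfl

S => BT   [S ::= B T]
BT => TlfT   [B ::= T l f]
TlfT => TTllfT   [T ::= T T l]
TTllfT => TTlTllfT   [T ::= T T l]
TTlTllfT => BlCTlTllfT   [T ::= B l C]
BlCTlTllfT => llCTlTllfT   [B ::= l]
llCTlTllfT => llfTlTllfT   [C ::= f]
llfTlTllfT => llfllTllfT   [T ::= l]
llfllTllfT => llflllllfT   [T ::= l]
llflllllfT => llflllllfl   [T ::= l]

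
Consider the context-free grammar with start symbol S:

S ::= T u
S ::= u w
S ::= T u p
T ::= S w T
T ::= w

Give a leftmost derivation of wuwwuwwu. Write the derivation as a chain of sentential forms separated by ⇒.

S ⇒ Tu   [S ::= T u]
Tu ⇒ SwTu   [T ::= S w T]
SwTu ⇒ TuwTu   [S ::= T u]
TuwTu ⇒ wuwTu   [T ::= w]
wuwTu ⇒ wuwSwTu   [T ::= S w T]
wuwSwTu ⇒ wuwTuwTu   [S ::= T u]
wuwTuwTu ⇒ wuwwuwTu   [T ::= w]
wuwwuwTu ⇒ wuwwuwwu   [T ::= w]

S⇒Tu⇒SwTu⇒TuwTu⇒wuwTu⇒wuwSwTu⇒wuwTuwTu⇒wuwwuwTu⇒wuwwuwwu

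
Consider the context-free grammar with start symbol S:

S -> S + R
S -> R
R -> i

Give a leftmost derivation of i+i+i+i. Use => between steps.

S => S+R => S+R+R => S+R+R+R => R+R+R+R => i+R+R+R => i+i+R+R => i+i+i+R => i+i+i+i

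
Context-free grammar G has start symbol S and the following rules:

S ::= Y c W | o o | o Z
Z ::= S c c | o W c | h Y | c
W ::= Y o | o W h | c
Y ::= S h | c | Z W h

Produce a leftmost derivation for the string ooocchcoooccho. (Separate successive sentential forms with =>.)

S => YcW => ShcW => oZhcW => oScchcW => ooocchcW => ooocchcYo => ooocchcSho => ooocchcoZho => ooocchcoSccho => ooocchcoooccho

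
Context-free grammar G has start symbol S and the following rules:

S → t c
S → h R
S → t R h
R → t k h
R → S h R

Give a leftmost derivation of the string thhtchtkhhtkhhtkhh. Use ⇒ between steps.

S ⇒ tRh ⇒ tShRh ⇒ thRhRh ⇒ thShRhRh ⇒ thhRhRhRh ⇒ thhShRhRhRh ⇒ thhtchRhRhRh ⇒ thhtchtkhhRhRh ⇒ thhtchtkhhtkhhRh ⇒ thhtchtkhhtkhhtkhh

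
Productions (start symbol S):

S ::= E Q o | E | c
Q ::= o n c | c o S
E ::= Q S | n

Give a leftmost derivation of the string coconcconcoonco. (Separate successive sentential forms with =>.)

S => EQo   [S ::= E Q o]
EQo => QSQo   [E ::= Q S]
QSQo => coSSQo   [Q ::= c o S]
coSSQo => cocSQo   [S ::= c]
cocSQo => cocEQoQo   [S ::= E Q o]
cocEQoQo => cocQSQoQo   [E ::= Q S]
cocQSQoQo => coconcSQoQo   [Q ::= o n c]
coconcSQoQo => coconccQoQo   [S ::= c]
coconccQoQo => coconcconcoQo   [Q ::= o n c]
coconcconcoQo => coconcconcoonco   [Q ::= o n c]

S=>EQo=>QSQo=>coSSQo=>cocSQo=>cocEQoQo=>cocQSQoQo=>coconcSQoQo=>coconccQoQo=>coconcconcoQo=>coconcconcoonco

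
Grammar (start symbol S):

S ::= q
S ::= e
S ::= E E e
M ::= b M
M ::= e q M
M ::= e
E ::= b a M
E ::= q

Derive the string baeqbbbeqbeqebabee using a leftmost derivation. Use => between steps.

S => EEe   [S ::= E E e]
EEe => baMEe   [E ::= b a M]
baMEe => baeqMEe   [M ::= e q M]
baeqMEe => baeqbMEe   [M ::= b M]
baeqbMEe => baeqbbMEe   [M ::= b M]
baeqbbMEe => baeqbbbMEe   [M ::= b M]
baeqbbbMEe => baeqbbbeqMEe   [M ::= e q M]
baeqbbbeqMEe => baeqbbbeqbMEe   [M ::= b M]
baeqbbbeqbMEe => baeqbbbeqbeqMEe   [M ::= e q M]
baeqbbbeqbeqMEe => baeqbbbeqbeqeEe   [M ::= e]
baeqbbbeqbeqeEe => baeqbbbeqbeqebaMe   [E ::= b a M]
baeqbbbeqbeqebaMe => baeqbbbeqbeqebabMe   [M ::= b M]
baeqbbbeqbeqebabMe => baeqbbbeqbeqebabee   [M ::= e]

S => EEe => baMEe => baeqMEe => baeqbMEe => baeqbbMEe => baeqbbbMEe => baeqbbbeqMEe => baeqbbbeqbMEe => baeqbbbeqbeqMEe => baeqbbbeqbeqeEe => baeqbbbeqbeqebaMe => baeqbbbeqbeqebabMe => baeqbbbeqbeqebabee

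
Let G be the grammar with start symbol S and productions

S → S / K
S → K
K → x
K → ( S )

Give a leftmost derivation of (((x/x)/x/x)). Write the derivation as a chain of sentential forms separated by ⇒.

S ⇒ K   [S → K]
K ⇒ (S)   [K → ( S )]
(S) ⇒ (K)   [S → K]
(K) ⇒ ((S))   [K → ( S )]
((S)) ⇒ ((S/K))   [S → S / K]
((S/K)) ⇒ ((S/K/K))   [S → S / K]
((S/K/K)) ⇒ ((K/K/K))   [S → K]
((K/K/K)) ⇒ (((S)/K/K))   [K → ( S )]
(((S)/K/K)) ⇒ (((S/K)/K/K))   [S → S / K]
(((S/K)/K/K)) ⇒ (((K/K)/K/K))   [S → K]
(((K/K)/K/K)) ⇒ (((x/K)/K/K))   [K → x]
(((x/K)/K/K)) ⇒ (((x/x)/K/K))   [K → x]
(((x/x)/K/K)) ⇒ (((x/x)/x/K))   [K → x]
(((x/x)/x/K)) ⇒ (((x/x)/x/x))   [K → x]

S ⇒ K ⇒ (S) ⇒ (K) ⇒ ((S)) ⇒ ((S/K)) ⇒ ((S/K/K)) ⇒ ((K/K/K)) ⇒ (((S)/K/K)) ⇒ (((S/K)/K/K)) ⇒ (((K/K)/K/K)) ⇒ (((x/K)/K/K)) ⇒ (((x/x)/K/K)) ⇒ (((x/x)/x/K)) ⇒ (((x/x)/x/x))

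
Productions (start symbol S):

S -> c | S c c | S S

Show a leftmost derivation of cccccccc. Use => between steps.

S=>SS=>SSS=>SSSS=>cSSS=>cSccSS=>cSSccSS=>cSSSccSS=>ccSSccSS=>cccSccSS=>ccccccSS=>cccccccS=>cccccccc

S => SS   [S -> S S]
SS => SSS   [S -> S S]
SSS => SSSS   [S -> S S]
SSSS => cSSS   [S -> c]
cSSS => cSccSS   [S -> S c c]
cSccSS => cSSccSS   [S -> S S]
cSSccSS => cSSSccSS   [S -> S S]
cSSSccSS => ccSSccSS   [S -> c]
ccSSccSS => cccSccSS   [S -> c]
cccSccSS => ccccccSS   [S -> c]
ccccccSS => cccccccS   [S -> c]
cccccccS => cccccccc   [S -> c]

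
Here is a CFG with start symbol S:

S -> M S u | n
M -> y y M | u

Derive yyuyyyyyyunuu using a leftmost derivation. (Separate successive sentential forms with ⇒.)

S ⇒ MSu ⇒ yyMSu ⇒ yyuSu ⇒ yyuMSuu ⇒ yyuyyMSuu ⇒ yyuyyyyMSuu ⇒ yyuyyyyyyMSuu ⇒ yyuyyyyyyuSuu ⇒ yyuyyyyyyunuu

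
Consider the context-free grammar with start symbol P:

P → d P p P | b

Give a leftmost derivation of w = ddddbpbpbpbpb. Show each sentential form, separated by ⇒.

P⇒dPpP⇒ddPpPpP⇒dddPpPpPpP⇒ddddPpPpPpPpP⇒ddddbpPpPpPpP⇒ddddbpbpPpPpP⇒ddddbpbpbpPpP⇒ddddbpbpbpbpP⇒ddddbpbpbpbpb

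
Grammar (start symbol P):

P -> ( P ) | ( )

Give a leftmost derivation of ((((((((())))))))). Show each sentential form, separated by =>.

P => (P)   [P -> ( P )]
(P) => ((P))   [P -> ( P )]
((P)) => (((P)))   [P -> ( P )]
(((P))) => ((((P))))   [P -> ( P )]
((((P)))) => (((((P)))))   [P -> ( P )]
(((((P))))) => ((((((P))))))   [P -> ( P )]
((((((P)))))) => (((((((P)))))))   [P -> ( P )]
(((((((P))))))) => ((((((((P))))))))   [P -> ( P )]
((((((((P)))))))) => ((((((((()))))))))   [P -> ( )]

P => (P) => ((P)) => (((P))) => ((((P)))) => (((((P))))) => ((((((P)))))) => (((((((P))))))) => ((((((((P)))))))) => ((((((((()))))))))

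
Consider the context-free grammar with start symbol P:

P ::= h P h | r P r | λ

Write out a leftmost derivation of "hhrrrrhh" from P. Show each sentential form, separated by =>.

P=>hPh=>hhPhh=>hhrPrhh=>hhrrPrrhh=>hhrrrrhh

P => hPh   [P ::= h P h]
hPh => hhPhh   [P ::= h P h]
hhPhh => hhrPrhh   [P ::= r P r]
hhrPrhh => hhrrPrrhh   [P ::= r P r]
hhrrPrrhh => hhrrrrhh   [P ::= λ]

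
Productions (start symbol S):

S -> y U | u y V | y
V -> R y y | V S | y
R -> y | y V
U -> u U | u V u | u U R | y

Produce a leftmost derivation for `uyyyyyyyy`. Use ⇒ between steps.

S ⇒ uyV ⇒ uyRyy ⇒ uyyVyy ⇒ uyyVSyy ⇒ uyyVSSyy ⇒ uyyVSSSyy ⇒ uyyySSSyy ⇒ uyyyySSyy ⇒ uyyyyySyy ⇒ uyyyyyyyy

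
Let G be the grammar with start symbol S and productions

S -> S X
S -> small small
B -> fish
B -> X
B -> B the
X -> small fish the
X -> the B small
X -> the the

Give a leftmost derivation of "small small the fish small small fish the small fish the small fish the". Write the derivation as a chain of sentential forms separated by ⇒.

S ⇒ S X ⇒ S X X ⇒ S X X X ⇒ S X X X X ⇒ small small X X X X ⇒ small small the B small X X X ⇒ small small the fish small X X X ⇒ small small the fish small small fish the X X ⇒ small small the fish small small fish the small fish the X ⇒ small small the fish small small fish the small fish the small fish the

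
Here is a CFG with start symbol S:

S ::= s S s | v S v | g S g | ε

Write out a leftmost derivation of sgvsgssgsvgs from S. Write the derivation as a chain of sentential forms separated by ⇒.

S ⇒ sSs ⇒ sgSgs ⇒ sgvSvgs ⇒ sgvsSsvgs ⇒ sgvsgSgsvgs ⇒ sgvsgsSsgsvgs ⇒ sgvsgssgsvgs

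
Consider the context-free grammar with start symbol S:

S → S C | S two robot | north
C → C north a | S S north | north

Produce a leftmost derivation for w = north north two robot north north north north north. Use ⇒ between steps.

S ⇒ S C ⇒ S C C ⇒ S C C C ⇒ S C C C C ⇒ S C C C C C ⇒ S two robot C C C C C ⇒ S C two robot C C C C C ⇒ north C two robot C C C C C ⇒ north north two robot C C C C C ⇒ north north two robot north C C C C ⇒ north north two robot north north C C C ⇒ north north two robot north north north C C ⇒ north north two robot north north north north C ⇒ north north two robot north north north north north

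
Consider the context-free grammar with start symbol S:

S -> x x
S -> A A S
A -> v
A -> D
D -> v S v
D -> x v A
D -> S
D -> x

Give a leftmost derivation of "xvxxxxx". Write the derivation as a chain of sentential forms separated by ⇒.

S⇒AAS⇒DAS⇒xvAAS⇒xvDAS⇒xvxAS⇒xvxDS⇒xvxSS⇒xvxxxS⇒xvxxxxx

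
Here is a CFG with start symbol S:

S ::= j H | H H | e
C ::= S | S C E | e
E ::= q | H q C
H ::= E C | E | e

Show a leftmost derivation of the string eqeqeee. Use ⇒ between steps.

S⇒HH⇒ECH⇒HqCCH⇒EqCCH⇒HqCqCCH⇒eqCqCCH⇒eqeqCCH⇒eqeqeCH⇒eqeqeeH⇒eqeqeee

S ⇒ HH   [S ::= H H]
HH ⇒ ECH   [H ::= E C]
ECH ⇒ HqCCH   [E ::= H q C]
HqCCH ⇒ EqCCH   [H ::= E]
EqCCH ⇒ HqCqCCH   [E ::= H q C]
HqCqCCH ⇒ eqCqCCH   [H ::= e]
eqCqCCH ⇒ eqeqCCH   [C ::= e]
eqeqCCH ⇒ eqeqeCH   [C ::= e]
eqeqeCH ⇒ eqeqeeH   [C ::= e]
eqeqeeH ⇒ eqeqeee   [H ::= e]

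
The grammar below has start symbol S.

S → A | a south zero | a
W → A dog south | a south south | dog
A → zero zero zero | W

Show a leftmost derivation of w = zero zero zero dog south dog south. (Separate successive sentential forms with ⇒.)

S ⇒ A ⇒ W ⇒ A dog south ⇒ W dog south ⇒ A dog south dog south ⇒ zero zero zero dog south dog south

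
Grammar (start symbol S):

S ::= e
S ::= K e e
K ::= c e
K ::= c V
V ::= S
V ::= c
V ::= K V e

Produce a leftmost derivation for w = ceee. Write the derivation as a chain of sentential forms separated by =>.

S=>Kee=>cVee=>cSee=>ceee

S => Kee   [S ::= K e e]
Kee => cVee   [K ::= c V]
cVee => cSee   [V ::= S]
cSee => ceee   [S ::= e]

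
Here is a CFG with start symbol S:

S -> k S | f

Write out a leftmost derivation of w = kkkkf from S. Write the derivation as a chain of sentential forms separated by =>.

S => kS   [S -> k S]
kS => kkS   [S -> k S]
kkS => kkkS   [S -> k S]
kkkS => kkkkS   [S -> k S]
kkkkS => kkkkf   [S -> f]

S => kS => kkS => kkkS => kkkkS => kkkkf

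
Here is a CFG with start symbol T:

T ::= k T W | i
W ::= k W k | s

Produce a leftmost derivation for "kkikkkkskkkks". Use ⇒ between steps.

T ⇒ kTW ⇒ kkTWW ⇒ kkiWW ⇒ kkikWkW ⇒ kkikkWkkW ⇒ kkikkkWkkkW ⇒ kkikkkkWkkkkW ⇒ kkikkkkskkkkW ⇒ kkikkkkskkkks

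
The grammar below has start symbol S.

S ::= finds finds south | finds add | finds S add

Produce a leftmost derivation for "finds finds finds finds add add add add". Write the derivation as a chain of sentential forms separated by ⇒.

S ⇒ finds S add ⇒ finds finds S add add ⇒ finds finds finds S add add add ⇒ finds finds finds finds add add add add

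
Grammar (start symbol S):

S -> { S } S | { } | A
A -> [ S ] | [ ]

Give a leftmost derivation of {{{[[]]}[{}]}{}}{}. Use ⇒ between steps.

S⇒{S}S⇒{{S}S}S⇒{{{S}S}S}S⇒{{{A}S}S}S⇒{{{[S]}S}S}S⇒{{{[A]}S}S}S⇒{{{[[]]}S}S}S⇒{{{[[]]}A}S}S⇒{{{[[]]}[S]}S}S⇒{{{[[]]}[{}]}S}S⇒{{{[[]]}[{}]}{}}S⇒{{{[[]]}[{}]}{}}{}

S ⇒ {S}S   [S -> { S } S]
{S}S ⇒ {{S}S}S   [S -> { S } S]
{{S}S}S ⇒ {{{S}S}S}S   [S -> { S } S]
{{{S}S}S}S ⇒ {{{A}S}S}S   [S -> A]
{{{A}S}S}S ⇒ {{{[S]}S}S}S   [A -> [ S ]]
{{{[S]}S}S}S ⇒ {{{[A]}S}S}S   [S -> A]
{{{[A]}S}S}S ⇒ {{{[[]]}S}S}S   [A -> [ ]]
{{{[[]]}S}S}S ⇒ {{{[[]]}A}S}S   [S -> A]
{{{[[]]}A}S}S ⇒ {{{[[]]}[S]}S}S   [A -> [ S ]]
{{{[[]]}[S]}S}S ⇒ {{{[[]]}[{}]}S}S   [S -> { }]
{{{[[]]}[{}]}S}S ⇒ {{{[[]]}[{}]}{}}S   [S -> { }]
{{{[[]]}[{}]}{}}S ⇒ {{{[[]]}[{}]}{}}{}   [S -> { }]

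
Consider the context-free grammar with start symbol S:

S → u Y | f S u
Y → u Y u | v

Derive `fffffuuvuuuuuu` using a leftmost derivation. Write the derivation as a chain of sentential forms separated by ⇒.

S ⇒ fSu ⇒ ffSuu ⇒ fffSuuu ⇒ ffffSuuuu ⇒ fffffSuuuuu ⇒ fffffuYuuuuu ⇒ fffffuuYuuuuuu ⇒ fffffuuvuuuuuu

S ⇒ fSu   [S → f S u]
fSu ⇒ ffSuu   [S → f S u]
ffSuu ⇒ fffSuuu   [S → f S u]
fffSuuu ⇒ ffffSuuuu   [S → f S u]
ffffSuuuu ⇒ fffffSuuuuu   [S → f S u]
fffffSuuuuu ⇒ fffffuYuuuuu   [S → u Y]
fffffuYuuuuu ⇒ fffffuuYuuuuuu   [Y → u Y u]
fffffuuYuuuuuu ⇒ fffffuuvuuuuuu   [Y → v]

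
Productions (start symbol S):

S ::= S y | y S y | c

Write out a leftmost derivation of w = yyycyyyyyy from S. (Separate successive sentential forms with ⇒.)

S⇒Sy⇒Syy⇒Syyy⇒ySyyyy⇒yySyyyyy⇒yyySyyyyyy⇒yyycyyyyyy

S ⇒ Sy   [S ::= S y]
Sy ⇒ Syy   [S ::= S y]
Syy ⇒ Syyy   [S ::= S y]
Syyy ⇒ ySyyyy   [S ::= y S y]
ySyyyy ⇒ yySyyyyy   [S ::= y S y]
yySyyyyy ⇒ yyySyyyyyy   [S ::= y S y]
yyySyyyyyy ⇒ yyycyyyyyy   [S ::= c]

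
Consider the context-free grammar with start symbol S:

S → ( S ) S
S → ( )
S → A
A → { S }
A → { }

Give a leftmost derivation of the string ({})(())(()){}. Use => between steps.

S => (S)S   [S → ( S ) S]
(S)S => (A)S   [S → A]
(A)S => ({})S   [A → { }]
({})S => ({})(S)S   [S → ( S ) S]
({})(S)S => ({})(())S   [S → ( )]
({})(())S => ({})(())(S)S   [S → ( S ) S]
({})(())(S)S => ({})(())(())S   [S → ( )]
({})(())(())S => ({})(())(())A   [S → A]
({})(())(())A => ({})(())(()){}   [A → { }]

S => (S)S => (A)S => ({})S => ({})(S)S => ({})(())S => ({})(())(S)S => ({})(())(())S => ({})(())(())A => ({})(())(()){}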